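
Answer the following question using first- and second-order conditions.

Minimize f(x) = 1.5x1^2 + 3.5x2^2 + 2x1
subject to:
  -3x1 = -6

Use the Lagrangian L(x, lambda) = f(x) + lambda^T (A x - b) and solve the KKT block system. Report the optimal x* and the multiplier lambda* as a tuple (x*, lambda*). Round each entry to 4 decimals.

Form the Lagrangian:
  L(x, lambda) = (1/2) x^T Q x + c^T x + lambda^T (A x - b)
Stationarity (grad_x L = 0): Q x + c + A^T lambda = 0.
Primal feasibility: A x = b.

This gives the KKT block system:
  [ Q   A^T ] [ x     ]   [-c ]
  [ A    0  ] [ lambda ] = [ b ]

Solving the linear system:
  x*      = (2, 0)
  lambda* = (2.6667)
  f(x*)   = 10

x* = (2, 0), lambda* = (2.6667)


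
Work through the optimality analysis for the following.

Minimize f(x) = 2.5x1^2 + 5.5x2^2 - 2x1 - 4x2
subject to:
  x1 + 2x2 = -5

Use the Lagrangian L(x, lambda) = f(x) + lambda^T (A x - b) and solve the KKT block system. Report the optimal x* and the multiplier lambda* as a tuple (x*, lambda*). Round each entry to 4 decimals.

Form the Lagrangian:
  L(x, lambda) = (1/2) x^T Q x + c^T x + lambda^T (A x - b)
Stationarity (grad_x L = 0): Q x + c + A^T lambda = 0.
Primal feasibility: A x = b.

This gives the KKT block system:
  [ Q   A^T ] [ x     ]   [-c ]
  [ A    0  ] [ lambda ] = [ b ]

Solving the linear system:
  x*      = (-1.7742, -1.6129)
  lambda* = (10.871)
  f(x*)   = 32.1774

x* = (-1.7742, -1.6129), lambda* = (10.871)


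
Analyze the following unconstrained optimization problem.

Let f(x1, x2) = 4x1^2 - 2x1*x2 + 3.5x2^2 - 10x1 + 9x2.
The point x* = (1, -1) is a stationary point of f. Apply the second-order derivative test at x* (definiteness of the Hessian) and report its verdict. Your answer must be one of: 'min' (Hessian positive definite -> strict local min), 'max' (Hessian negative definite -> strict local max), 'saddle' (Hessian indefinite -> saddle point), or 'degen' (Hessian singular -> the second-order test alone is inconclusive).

Compute the Hessian H = grad^2 f:
  H = [[8, -2], [-2, 7]]
Verify stationarity: grad f(x*) = H x* + g = (0, 0).
Eigenvalues of H: 5.4384, 9.5616.
Both eigenvalues > 0, so H is positive definite -> x* is a strict local min.

min


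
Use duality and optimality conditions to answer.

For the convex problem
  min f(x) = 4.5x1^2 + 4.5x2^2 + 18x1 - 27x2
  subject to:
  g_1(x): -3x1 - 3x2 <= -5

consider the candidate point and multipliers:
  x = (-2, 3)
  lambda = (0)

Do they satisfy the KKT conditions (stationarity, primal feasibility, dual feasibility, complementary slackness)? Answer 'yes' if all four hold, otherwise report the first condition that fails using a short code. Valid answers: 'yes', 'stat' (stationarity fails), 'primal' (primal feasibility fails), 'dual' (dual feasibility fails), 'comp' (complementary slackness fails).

Gradient of f: grad f(x) = Q x + c = (0, 0)
Constraint values g_i(x) = a_i^T x - b_i:
  g_1((-2, 3)) = 2
Stationarity residual: grad f(x) + sum_i lambda_i a_i = (0, 0)
  -> stationarity OK
Primal feasibility (all g_i <= 0): FAILS
Dual feasibility (all lambda_i >= 0): OK
Complementary slackness (lambda_i * g_i(x) = 0 for all i): OK

Verdict: the first failing condition is primal_feasibility -> primal.

primal


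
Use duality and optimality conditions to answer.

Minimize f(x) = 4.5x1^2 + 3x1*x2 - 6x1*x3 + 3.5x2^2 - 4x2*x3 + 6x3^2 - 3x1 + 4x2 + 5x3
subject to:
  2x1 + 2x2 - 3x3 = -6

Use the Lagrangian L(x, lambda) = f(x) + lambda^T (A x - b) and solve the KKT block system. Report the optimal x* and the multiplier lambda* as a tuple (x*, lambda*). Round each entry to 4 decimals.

Form the Lagrangian:
  L(x, lambda) = (1/2) x^T Q x + c^T x + lambda^T (A x - b)
Stationarity (grad_x L = 0): Q x + c + A^T lambda = 0.
Primal feasibility: A x = b.

This gives the KKT block system:
  [ Q   A^T ] [ x     ]   [-c ]
  [ A    0  ] [ lambda ] = [ b ]

Solving the linear system:
  x*      = (-0.115, -2.1631, 0.4813)
  lambda* = (6.7059)
  f(x*)   = 17.1671

x* = (-0.115, -2.1631, 0.4813), lambda* = (6.7059)


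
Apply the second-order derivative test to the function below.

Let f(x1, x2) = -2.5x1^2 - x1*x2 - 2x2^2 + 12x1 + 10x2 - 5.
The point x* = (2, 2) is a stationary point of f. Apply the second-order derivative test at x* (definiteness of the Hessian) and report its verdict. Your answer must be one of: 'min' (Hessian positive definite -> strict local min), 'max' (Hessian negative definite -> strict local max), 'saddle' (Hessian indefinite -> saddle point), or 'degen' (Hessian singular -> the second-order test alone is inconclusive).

Compute the Hessian H = grad^2 f:
  H = [[-5, -1], [-1, -4]]
Verify stationarity: grad f(x*) = H x* + g = (0, 0).
Eigenvalues of H: -5.618, -3.382.
Both eigenvalues < 0, so H is negative definite -> x* is a strict local max.

max


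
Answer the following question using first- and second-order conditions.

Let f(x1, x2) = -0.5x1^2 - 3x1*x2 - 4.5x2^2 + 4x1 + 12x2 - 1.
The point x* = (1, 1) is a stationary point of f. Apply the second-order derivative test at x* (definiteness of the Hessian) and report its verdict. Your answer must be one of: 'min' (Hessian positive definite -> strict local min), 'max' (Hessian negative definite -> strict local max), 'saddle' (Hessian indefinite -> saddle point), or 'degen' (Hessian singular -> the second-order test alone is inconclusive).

Compute the Hessian H = grad^2 f:
  H = [[-1, -3], [-3, -9]]
Verify stationarity: grad f(x*) = H x* + g = (0, 0).
Eigenvalues of H: -10, 0.
H has a zero eigenvalue (singular; negative semidefinite but not definite), so H is neither positive definite, negative definite, nor indefinite. The second-order test alone is inconclusive -> degen.
(Indeed, f is constant along the null direction of H through x*, so x* is not a strict local extremum.)

degen


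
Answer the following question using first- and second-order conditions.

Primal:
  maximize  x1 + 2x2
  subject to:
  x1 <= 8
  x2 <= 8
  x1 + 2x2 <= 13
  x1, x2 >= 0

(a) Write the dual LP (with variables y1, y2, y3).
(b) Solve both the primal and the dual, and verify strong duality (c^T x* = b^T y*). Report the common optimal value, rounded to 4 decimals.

The standard primal-dual pair for 'max c^T x s.t. A x <= b, x >= 0' is:
  Dual:  min b^T y  s.t.  A^T y >= c,  y >= 0.

So the dual LP is:
  minimize  8y1 + 8y2 + 13y3
  subject to:
    y1 + y3 >= 1
    y2 + 2y3 >= 2
    y1, y2, y3 >= 0

Solving the primal: x* = (0, 6.5).
  primal value c^T x* = 13.
Solving the dual: y* = (0, 0, 1).
  dual value b^T y* = 13.
Strong duality: c^T x* = b^T y*. Confirmed.

13


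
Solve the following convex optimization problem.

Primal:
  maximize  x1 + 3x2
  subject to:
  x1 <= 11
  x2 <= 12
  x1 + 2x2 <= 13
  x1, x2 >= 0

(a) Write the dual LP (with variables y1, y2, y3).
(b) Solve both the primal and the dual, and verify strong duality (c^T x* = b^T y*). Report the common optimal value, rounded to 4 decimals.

The standard primal-dual pair for 'max c^T x s.t. A x <= b, x >= 0' is:
  Dual:  min b^T y  s.t.  A^T y >= c,  y >= 0.

So the dual LP is:
  minimize  11y1 + 12y2 + 13y3
  subject to:
    y1 + y3 >= 1
    y2 + 2y3 >= 3
    y1, y2, y3 >= 0

Solving the primal: x* = (0, 6.5).
  primal value c^T x* = 19.5.
Solving the dual: y* = (0, 0, 1.5).
  dual value b^T y* = 19.5.
Strong duality: c^T x* = b^T y*. Confirmed.

19.5


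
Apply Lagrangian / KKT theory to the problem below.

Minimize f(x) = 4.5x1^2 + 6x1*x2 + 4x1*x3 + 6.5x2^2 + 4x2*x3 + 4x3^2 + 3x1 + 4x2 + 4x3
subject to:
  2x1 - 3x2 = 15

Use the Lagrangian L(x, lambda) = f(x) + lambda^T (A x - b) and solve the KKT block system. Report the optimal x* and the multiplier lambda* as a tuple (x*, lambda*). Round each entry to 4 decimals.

Form the Lagrangian:
  L(x, lambda) = (1/2) x^T Q x + c^T x + lambda^T (A x - b)
Stationarity (grad_x L = 0): Q x + c + A^T lambda = 0.
Primal feasibility: A x = b.

This gives the KKT block system:
  [ Q   A^T ] [ x     ]   [-c ]
  [ A    0  ] [ lambda ] = [ b ]

Solving the linear system:
  x*      = (3.1548, -2.8968, -0.629)
  lambda* = (-5.7484)
  f(x*)   = 40.7935

x* = (3.1548, -2.8968, -0.629), lambda* = (-5.7484)


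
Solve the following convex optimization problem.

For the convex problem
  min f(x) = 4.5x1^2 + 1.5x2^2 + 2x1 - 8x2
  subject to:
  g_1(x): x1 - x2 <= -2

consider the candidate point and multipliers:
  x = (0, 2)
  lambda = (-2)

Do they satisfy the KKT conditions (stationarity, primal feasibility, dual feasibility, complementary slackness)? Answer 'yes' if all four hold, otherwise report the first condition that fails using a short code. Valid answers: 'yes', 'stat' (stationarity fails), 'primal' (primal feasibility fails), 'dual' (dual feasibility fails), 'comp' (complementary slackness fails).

Gradient of f: grad f(x) = Q x + c = (2, -2)
Constraint values g_i(x) = a_i^T x - b_i:
  g_1((0, 2)) = 0
Stationarity residual: grad f(x) + sum_i lambda_i a_i = (0, 0)
  -> stationarity OK
Primal feasibility (all g_i <= 0): OK
Dual feasibility (all lambda_i >= 0): FAILS
Complementary slackness (lambda_i * g_i(x) = 0 for all i): OK

Verdict: the first failing condition is dual_feasibility -> dual.

dual


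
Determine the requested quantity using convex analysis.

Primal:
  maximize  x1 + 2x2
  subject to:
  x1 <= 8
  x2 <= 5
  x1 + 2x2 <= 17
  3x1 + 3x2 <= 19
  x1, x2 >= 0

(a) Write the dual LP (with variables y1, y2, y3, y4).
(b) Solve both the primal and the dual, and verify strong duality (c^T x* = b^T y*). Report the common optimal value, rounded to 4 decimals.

The standard primal-dual pair for 'max c^T x s.t. A x <= b, x >= 0' is:
  Dual:  min b^T y  s.t.  A^T y >= c,  y >= 0.

So the dual LP is:
  minimize  8y1 + 5y2 + 17y3 + 19y4
  subject to:
    y1 + y3 + 3y4 >= 1
    y2 + 2y3 + 3y4 >= 2
    y1, y2, y3, y4 >= 0

Solving the primal: x* = (1.3333, 5).
  primal value c^T x* = 11.3333.
Solving the dual: y* = (0, 1, 0, 0.3333).
  dual value b^T y* = 11.3333.
Strong duality: c^T x* = b^T y*. Confirmed.

11.3333


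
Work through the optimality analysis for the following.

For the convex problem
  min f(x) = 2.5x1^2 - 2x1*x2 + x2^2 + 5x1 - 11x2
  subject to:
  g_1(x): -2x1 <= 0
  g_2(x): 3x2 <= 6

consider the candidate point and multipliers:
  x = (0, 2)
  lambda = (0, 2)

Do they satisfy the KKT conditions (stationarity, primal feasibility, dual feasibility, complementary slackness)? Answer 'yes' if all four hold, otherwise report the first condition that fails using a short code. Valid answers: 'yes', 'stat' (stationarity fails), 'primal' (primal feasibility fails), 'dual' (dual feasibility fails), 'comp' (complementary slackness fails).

Gradient of f: grad f(x) = Q x + c = (1, -7)
Constraint values g_i(x) = a_i^T x - b_i:
  g_1((0, 2)) = 0
  g_2((0, 2)) = 0
Stationarity residual: grad f(x) + sum_i lambda_i a_i = (1, -1)
  -> stationarity FAILS
Primal feasibility (all g_i <= 0): OK
Dual feasibility (all lambda_i >= 0): OK
Complementary slackness (lambda_i * g_i(x) = 0 for all i): OK

Verdict: the first failing condition is stationarity -> stat.

stat


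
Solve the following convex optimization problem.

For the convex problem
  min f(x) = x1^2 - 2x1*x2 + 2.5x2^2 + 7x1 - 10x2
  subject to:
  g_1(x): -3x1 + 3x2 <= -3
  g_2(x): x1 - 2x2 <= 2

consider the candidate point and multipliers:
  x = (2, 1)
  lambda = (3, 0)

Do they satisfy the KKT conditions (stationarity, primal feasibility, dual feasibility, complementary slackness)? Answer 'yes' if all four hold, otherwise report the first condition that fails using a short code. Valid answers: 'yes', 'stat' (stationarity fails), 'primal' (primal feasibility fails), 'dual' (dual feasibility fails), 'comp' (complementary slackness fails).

Gradient of f: grad f(x) = Q x + c = (9, -9)
Constraint values g_i(x) = a_i^T x - b_i:
  g_1((2, 1)) = 0
  g_2((2, 1)) = -2
Stationarity residual: grad f(x) + sum_i lambda_i a_i = (0, 0)
  -> stationarity OK
Primal feasibility (all g_i <= 0): OK
Dual feasibility (all lambda_i >= 0): OK
Complementary slackness (lambda_i * g_i(x) = 0 for all i): OK

Verdict: yes, KKT holds.

yes


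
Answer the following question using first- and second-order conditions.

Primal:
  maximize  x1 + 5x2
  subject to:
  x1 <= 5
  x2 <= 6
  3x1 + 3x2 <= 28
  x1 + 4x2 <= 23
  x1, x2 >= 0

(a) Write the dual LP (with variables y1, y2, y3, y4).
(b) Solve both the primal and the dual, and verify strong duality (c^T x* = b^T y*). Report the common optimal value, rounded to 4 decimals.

The standard primal-dual pair for 'max c^T x s.t. A x <= b, x >= 0' is:
  Dual:  min b^T y  s.t.  A^T y >= c,  y >= 0.

So the dual LP is:
  minimize  5y1 + 6y2 + 28y3 + 23y4
  subject to:
    y1 + 3y3 + y4 >= 1
    y2 + 3y3 + 4y4 >= 5
    y1, y2, y3, y4 >= 0

Solving the primal: x* = (0, 5.75).
  primal value c^T x* = 28.75.
Solving the dual: y* = (0, 0, 0, 1.25).
  dual value b^T y* = 28.75.
Strong duality: c^T x* = b^T y*. Confirmed.

28.75


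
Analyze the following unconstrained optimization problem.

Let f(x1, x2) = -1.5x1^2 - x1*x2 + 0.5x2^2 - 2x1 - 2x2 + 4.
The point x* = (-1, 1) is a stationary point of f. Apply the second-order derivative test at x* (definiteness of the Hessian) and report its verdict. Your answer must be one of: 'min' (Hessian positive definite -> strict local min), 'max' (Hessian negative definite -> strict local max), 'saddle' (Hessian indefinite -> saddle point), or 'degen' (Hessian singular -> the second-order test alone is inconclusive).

Compute the Hessian H = grad^2 f:
  H = [[-3, -1], [-1, 1]]
Verify stationarity: grad f(x*) = H x* + g = (0, 0).
Eigenvalues of H: -3.2361, 1.2361.
Eigenvalues have mixed signs, so H is indefinite -> x* is a saddle point.

saddle


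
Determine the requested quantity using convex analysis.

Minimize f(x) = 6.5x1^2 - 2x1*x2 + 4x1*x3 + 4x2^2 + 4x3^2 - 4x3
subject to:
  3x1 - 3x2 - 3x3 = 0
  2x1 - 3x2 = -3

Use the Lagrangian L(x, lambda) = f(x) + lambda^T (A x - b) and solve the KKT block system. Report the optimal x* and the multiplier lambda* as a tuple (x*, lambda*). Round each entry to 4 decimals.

Form the Lagrangian:
  L(x, lambda) = (1/2) x^T Q x + c^T x + lambda^T (A x - b)
Stationarity (grad_x L = 0): Q x + c + A^T lambda = 0.
Primal feasibility: A x = b.

This gives the KKT block system:
  [ Q   A^T ] [ x     ]   [-c ]
  [ A    0  ] [ lambda ] = [ b ]

Solving the linear system:
  x*      = (0.2675, 1.1783, -0.9108)
  lambda* = (-3.4055, 6.3694)
  f(x*)   = 11.3758

x* = (0.2675, 1.1783, -0.9108), lambda* = (-3.4055, 6.3694)


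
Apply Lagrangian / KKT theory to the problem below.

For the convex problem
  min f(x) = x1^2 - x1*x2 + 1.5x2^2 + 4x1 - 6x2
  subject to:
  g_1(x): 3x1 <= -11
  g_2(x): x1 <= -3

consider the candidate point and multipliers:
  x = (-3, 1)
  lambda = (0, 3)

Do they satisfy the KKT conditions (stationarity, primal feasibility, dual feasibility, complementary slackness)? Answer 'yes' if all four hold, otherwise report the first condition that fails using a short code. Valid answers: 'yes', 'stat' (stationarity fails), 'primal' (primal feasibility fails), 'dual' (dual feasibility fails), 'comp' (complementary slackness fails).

Gradient of f: grad f(x) = Q x + c = (-3, 0)
Constraint values g_i(x) = a_i^T x - b_i:
  g_1((-3, 1)) = 2
  g_2((-3, 1)) = 0
Stationarity residual: grad f(x) + sum_i lambda_i a_i = (0, 0)
  -> stationarity OK
Primal feasibility (all g_i <= 0): FAILS
Dual feasibility (all lambda_i >= 0): OK
Complementary slackness (lambda_i * g_i(x) = 0 for all i): OK

Verdict: the first failing condition is primal_feasibility -> primal.

primal


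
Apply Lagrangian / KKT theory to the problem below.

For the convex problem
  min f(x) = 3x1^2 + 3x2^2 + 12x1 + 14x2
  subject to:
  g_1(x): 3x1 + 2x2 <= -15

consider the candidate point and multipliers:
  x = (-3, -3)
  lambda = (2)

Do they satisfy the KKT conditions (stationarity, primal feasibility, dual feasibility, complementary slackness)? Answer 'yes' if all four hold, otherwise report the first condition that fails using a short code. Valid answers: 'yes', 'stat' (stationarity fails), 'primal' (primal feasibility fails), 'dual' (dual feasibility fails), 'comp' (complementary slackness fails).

Gradient of f: grad f(x) = Q x + c = (-6, -4)
Constraint values g_i(x) = a_i^T x - b_i:
  g_1((-3, -3)) = 0
Stationarity residual: grad f(x) + sum_i lambda_i a_i = (0, 0)
  -> stationarity OK
Primal feasibility (all g_i <= 0): OK
Dual feasibility (all lambda_i >= 0): OK
Complementary slackness (lambda_i * g_i(x) = 0 for all i): OK

Verdict: yes, KKT holds.

yes


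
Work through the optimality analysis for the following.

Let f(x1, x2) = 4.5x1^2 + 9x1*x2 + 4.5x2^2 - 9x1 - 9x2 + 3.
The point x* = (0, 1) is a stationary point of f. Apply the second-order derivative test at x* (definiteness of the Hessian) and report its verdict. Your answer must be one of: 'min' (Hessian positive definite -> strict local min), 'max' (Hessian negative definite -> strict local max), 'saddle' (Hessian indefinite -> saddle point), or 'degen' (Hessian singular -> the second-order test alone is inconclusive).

Compute the Hessian H = grad^2 f:
  H = [[9, 9], [9, 9]]
Verify stationarity: grad f(x*) = H x* + g = (0, 0).
Eigenvalues of H: 0, 18.
H has a zero eigenvalue (singular; positive semidefinite but not definite), so H is neither positive definite, negative definite, nor indefinite. The second-order test alone is inconclusive -> degen.
(Indeed, f is constant along the null direction of H through x*, so x* is not a strict local extremum.)

degen


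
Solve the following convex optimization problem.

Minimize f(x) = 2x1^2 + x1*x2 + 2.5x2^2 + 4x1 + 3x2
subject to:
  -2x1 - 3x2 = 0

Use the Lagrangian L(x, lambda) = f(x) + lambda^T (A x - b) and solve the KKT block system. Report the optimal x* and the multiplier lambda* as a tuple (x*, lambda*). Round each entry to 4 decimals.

Form the Lagrangian:
  L(x, lambda) = (1/2) x^T Q x + c^T x + lambda^T (A x - b)
Stationarity (grad_x L = 0): Q x + c + A^T lambda = 0.
Primal feasibility: A x = b.

This gives the KKT block system:
  [ Q   A^T ] [ x     ]   [-c ]
  [ A    0  ] [ lambda ] = [ b ]

Solving the linear system:
  x*      = (-0.4091, 0.2727)
  lambda* = (1.3182)
  f(x*)   = -0.4091

x* = (-0.4091, 0.2727), lambda* = (1.3182)


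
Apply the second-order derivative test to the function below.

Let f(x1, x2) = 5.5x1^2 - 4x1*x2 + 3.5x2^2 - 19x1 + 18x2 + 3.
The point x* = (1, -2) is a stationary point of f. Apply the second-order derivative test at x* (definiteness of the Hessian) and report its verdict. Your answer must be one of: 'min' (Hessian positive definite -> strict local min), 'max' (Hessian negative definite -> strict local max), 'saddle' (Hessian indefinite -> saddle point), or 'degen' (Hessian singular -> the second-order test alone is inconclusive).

Compute the Hessian H = grad^2 f:
  H = [[11, -4], [-4, 7]]
Verify stationarity: grad f(x*) = H x* + g = (0, 0).
Eigenvalues of H: 4.5279, 13.4721.
Both eigenvalues > 0, so H is positive definite -> x* is a strict local min.

min


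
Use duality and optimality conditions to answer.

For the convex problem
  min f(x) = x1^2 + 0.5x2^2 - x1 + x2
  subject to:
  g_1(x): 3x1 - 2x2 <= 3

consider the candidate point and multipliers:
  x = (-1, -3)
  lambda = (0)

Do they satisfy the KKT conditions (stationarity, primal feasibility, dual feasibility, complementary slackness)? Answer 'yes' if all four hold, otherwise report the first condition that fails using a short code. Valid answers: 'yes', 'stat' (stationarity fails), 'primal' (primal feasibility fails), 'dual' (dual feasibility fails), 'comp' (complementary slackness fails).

Gradient of f: grad f(x) = Q x + c = (-3, -2)
Constraint values g_i(x) = a_i^T x - b_i:
  g_1((-1, -3)) = 0
Stationarity residual: grad f(x) + sum_i lambda_i a_i = (-3, -2)
  -> stationarity FAILS
Primal feasibility (all g_i <= 0): OK
Dual feasibility (all lambda_i >= 0): OK
Complementary slackness (lambda_i * g_i(x) = 0 for all i): OK

Verdict: the first failing condition is stationarity -> stat.

stat


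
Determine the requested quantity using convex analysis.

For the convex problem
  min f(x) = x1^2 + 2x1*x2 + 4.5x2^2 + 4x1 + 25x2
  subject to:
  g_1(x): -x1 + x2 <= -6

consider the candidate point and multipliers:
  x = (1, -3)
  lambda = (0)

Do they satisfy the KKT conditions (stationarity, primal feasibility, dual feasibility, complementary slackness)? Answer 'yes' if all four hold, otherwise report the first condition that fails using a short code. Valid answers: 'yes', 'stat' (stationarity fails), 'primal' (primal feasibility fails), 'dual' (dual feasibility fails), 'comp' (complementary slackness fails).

Gradient of f: grad f(x) = Q x + c = (0, 0)
Constraint values g_i(x) = a_i^T x - b_i:
  g_1((1, -3)) = 2
Stationarity residual: grad f(x) + sum_i lambda_i a_i = (0, 0)
  -> stationarity OK
Primal feasibility (all g_i <= 0): FAILS
Dual feasibility (all lambda_i >= 0): OK
Complementary slackness (lambda_i * g_i(x) = 0 for all i): OK

Verdict: the first failing condition is primal_feasibility -> primal.

primal


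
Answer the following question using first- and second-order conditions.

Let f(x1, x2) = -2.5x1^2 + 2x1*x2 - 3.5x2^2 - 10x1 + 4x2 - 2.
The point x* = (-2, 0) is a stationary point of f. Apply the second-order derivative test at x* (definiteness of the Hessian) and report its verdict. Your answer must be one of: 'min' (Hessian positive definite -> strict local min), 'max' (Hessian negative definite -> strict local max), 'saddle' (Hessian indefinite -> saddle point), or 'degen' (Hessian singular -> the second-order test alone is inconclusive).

Compute the Hessian H = grad^2 f:
  H = [[-5, 2], [2, -7]]
Verify stationarity: grad f(x*) = H x* + g = (0, 0).
Eigenvalues of H: -8.2361, -3.7639.
Both eigenvalues < 0, so H is negative definite -> x* is a strict local max.

max


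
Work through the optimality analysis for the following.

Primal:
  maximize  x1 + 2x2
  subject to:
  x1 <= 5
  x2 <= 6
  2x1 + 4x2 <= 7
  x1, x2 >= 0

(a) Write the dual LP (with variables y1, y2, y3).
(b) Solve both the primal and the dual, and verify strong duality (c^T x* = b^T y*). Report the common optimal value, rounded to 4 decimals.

The standard primal-dual pair for 'max c^T x s.t. A x <= b, x >= 0' is:
  Dual:  min b^T y  s.t.  A^T y >= c,  y >= 0.

So the dual LP is:
  minimize  5y1 + 6y2 + 7y3
  subject to:
    y1 + 2y3 >= 1
    y2 + 4y3 >= 2
    y1, y2, y3 >= 0

Solving the primal: x* = (3.5, 0).
  primal value c^T x* = 3.5.
Solving the dual: y* = (0, 0, 0.5).
  dual value b^T y* = 3.5.
Strong duality: c^T x* = b^T y*. Confirmed.

3.5


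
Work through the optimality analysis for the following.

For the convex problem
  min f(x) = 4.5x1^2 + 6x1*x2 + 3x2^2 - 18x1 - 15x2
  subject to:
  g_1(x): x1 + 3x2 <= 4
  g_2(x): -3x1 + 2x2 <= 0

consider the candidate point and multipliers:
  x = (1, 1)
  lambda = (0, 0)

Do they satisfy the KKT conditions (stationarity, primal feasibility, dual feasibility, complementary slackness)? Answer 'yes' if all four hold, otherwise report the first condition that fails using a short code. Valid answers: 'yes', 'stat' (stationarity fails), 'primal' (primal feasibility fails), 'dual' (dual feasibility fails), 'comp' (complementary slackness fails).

Gradient of f: grad f(x) = Q x + c = (-3, -3)
Constraint values g_i(x) = a_i^T x - b_i:
  g_1((1, 1)) = 0
  g_2((1, 1)) = -1
Stationarity residual: grad f(x) + sum_i lambda_i a_i = (-3, -3)
  -> stationarity FAILS
Primal feasibility (all g_i <= 0): OK
Dual feasibility (all lambda_i >= 0): OK
Complementary slackness (lambda_i * g_i(x) = 0 for all i): OK

Verdict: the first failing condition is stationarity -> stat.

stat


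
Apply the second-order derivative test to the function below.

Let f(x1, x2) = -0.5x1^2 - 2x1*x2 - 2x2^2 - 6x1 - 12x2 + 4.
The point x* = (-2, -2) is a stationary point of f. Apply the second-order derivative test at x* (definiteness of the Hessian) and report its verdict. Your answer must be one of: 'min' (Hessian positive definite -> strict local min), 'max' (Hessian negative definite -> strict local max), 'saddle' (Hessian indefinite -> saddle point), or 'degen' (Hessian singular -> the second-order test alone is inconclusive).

Compute the Hessian H = grad^2 f:
  H = [[-1, -2], [-2, -4]]
Verify stationarity: grad f(x*) = H x* + g = (0, 0).
Eigenvalues of H: -5, 0.
H has a zero eigenvalue (singular; negative semidefinite but not definite), so H is neither positive definite, negative definite, nor indefinite. The second-order test alone is inconclusive -> degen.
(Indeed, f is constant along the null direction of H through x*, so x* is not a strict local extremum.)

degen


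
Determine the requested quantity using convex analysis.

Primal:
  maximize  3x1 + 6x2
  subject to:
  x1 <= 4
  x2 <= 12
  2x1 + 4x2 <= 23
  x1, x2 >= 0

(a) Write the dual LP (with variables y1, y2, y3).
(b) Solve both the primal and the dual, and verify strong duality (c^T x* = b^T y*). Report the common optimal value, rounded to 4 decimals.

The standard primal-dual pair for 'max c^T x s.t. A x <= b, x >= 0' is:
  Dual:  min b^T y  s.t.  A^T y >= c,  y >= 0.

So the dual LP is:
  minimize  4y1 + 12y2 + 23y3
  subject to:
    y1 + 2y3 >= 3
    y2 + 4y3 >= 6
    y1, y2, y3 >= 0

Solving the primal: x* = (0, 5.75).
  primal value c^T x* = 34.5.
Solving the dual: y* = (0, 0, 1.5).
  dual value b^T y* = 34.5.
Strong duality: c^T x* = b^T y*. Confirmed.

34.5


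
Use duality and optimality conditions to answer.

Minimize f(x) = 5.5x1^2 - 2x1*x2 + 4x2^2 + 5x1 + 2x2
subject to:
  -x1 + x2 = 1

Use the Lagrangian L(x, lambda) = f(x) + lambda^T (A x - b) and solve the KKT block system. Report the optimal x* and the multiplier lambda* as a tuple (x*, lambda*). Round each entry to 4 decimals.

Form the Lagrangian:
  L(x, lambda) = (1/2) x^T Q x + c^T x + lambda^T (A x - b)
Stationarity (grad_x L = 0): Q x + c + A^T lambda = 0.
Primal feasibility: A x = b.

This gives the KKT block system:
  [ Q   A^T ] [ x     ]   [-c ]
  [ A    0  ] [ lambda ] = [ b ]

Solving the linear system:
  x*      = (-0.8667, 0.1333)
  lambda* = (-4.8)
  f(x*)   = 0.3667

x* = (-0.8667, 0.1333), lambda* = (-4.8)


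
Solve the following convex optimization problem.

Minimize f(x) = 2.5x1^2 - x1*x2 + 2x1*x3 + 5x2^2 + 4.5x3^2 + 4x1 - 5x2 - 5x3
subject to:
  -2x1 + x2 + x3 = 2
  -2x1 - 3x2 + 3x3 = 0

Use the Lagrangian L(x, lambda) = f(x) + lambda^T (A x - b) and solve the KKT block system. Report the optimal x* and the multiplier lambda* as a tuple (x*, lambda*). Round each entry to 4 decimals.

Form the Lagrangian:
  L(x, lambda) = (1/2) x^T Q x + c^T x + lambda^T (A x - b)
Stationarity (grad_x L = 0): Q x + c + A^T lambda = 0.
Primal feasibility: A x = b.

This gives the KKT block system:
  [ Q   A^T ] [ x     ]   [-c ]
  [ A    0  ] [ lambda ] = [ b ]

Solving the linear system:
  x*      = (-0.4642, 0.6906, 0.3811)
  lambda* = (0.0642, 0.8113)
  f(x*)   = -3.6717

x* = (-0.4642, 0.6906, 0.3811), lambda* = (0.0642, 0.8113)


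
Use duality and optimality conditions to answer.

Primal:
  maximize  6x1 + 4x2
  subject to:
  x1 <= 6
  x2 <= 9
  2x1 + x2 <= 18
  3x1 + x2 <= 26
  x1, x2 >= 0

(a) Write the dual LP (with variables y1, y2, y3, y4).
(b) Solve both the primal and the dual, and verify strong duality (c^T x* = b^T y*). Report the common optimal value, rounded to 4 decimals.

The standard primal-dual pair for 'max c^T x s.t. A x <= b, x >= 0' is:
  Dual:  min b^T y  s.t.  A^T y >= c,  y >= 0.

So the dual LP is:
  minimize  6y1 + 9y2 + 18y3 + 26y4
  subject to:
    y1 + 2y3 + 3y4 >= 6
    y2 + y3 + y4 >= 4
    y1, y2, y3, y4 >= 0

Solving the primal: x* = (4.5, 9).
  primal value c^T x* = 63.
Solving the dual: y* = (0, 1, 3, 0).
  dual value b^T y* = 63.
Strong duality: c^T x* = b^T y*. Confirmed.

63


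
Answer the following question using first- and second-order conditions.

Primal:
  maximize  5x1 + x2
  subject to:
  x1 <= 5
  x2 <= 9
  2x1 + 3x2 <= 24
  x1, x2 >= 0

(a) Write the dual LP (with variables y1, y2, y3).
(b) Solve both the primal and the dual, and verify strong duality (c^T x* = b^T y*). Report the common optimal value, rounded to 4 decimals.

The standard primal-dual pair for 'max c^T x s.t. A x <= b, x >= 0' is:
  Dual:  min b^T y  s.t.  A^T y >= c,  y >= 0.

So the dual LP is:
  minimize  5y1 + 9y2 + 24y3
  subject to:
    y1 + 2y3 >= 5
    y2 + 3y3 >= 1
    y1, y2, y3 >= 0

Solving the primal: x* = (5, 4.6667).
  primal value c^T x* = 29.6667.
Solving the dual: y* = (4.3333, 0, 0.3333).
  dual value b^T y* = 29.6667.
Strong duality: c^T x* = b^T y*. Confirmed.

29.6667


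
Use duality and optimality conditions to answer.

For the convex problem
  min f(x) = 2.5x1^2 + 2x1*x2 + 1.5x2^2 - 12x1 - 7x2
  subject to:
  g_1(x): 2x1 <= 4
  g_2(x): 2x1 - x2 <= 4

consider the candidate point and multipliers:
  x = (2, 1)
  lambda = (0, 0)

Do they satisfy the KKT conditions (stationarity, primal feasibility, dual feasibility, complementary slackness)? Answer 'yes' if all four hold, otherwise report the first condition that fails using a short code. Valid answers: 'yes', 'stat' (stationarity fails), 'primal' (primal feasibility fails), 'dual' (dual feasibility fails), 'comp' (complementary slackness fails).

Gradient of f: grad f(x) = Q x + c = (0, 0)
Constraint values g_i(x) = a_i^T x - b_i:
  g_1((2, 1)) = 0
  g_2((2, 1)) = -1
Stationarity residual: grad f(x) + sum_i lambda_i a_i = (0, 0)
  -> stationarity OK
Primal feasibility (all g_i <= 0): OK
Dual feasibility (all lambda_i >= 0): OK
Complementary slackness (lambda_i * g_i(x) = 0 for all i): OK

Verdict: yes, KKT holds.

yes


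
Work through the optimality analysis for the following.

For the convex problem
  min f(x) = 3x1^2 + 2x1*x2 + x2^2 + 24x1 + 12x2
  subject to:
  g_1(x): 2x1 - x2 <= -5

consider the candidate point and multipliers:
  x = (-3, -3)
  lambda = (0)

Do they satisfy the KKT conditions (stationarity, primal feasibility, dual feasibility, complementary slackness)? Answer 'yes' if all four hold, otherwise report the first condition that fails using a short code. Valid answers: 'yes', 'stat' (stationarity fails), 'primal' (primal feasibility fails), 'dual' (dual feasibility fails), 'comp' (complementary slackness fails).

Gradient of f: grad f(x) = Q x + c = (0, 0)
Constraint values g_i(x) = a_i^T x - b_i:
  g_1((-3, -3)) = 2
Stationarity residual: grad f(x) + sum_i lambda_i a_i = (0, 0)
  -> stationarity OK
Primal feasibility (all g_i <= 0): FAILS
Dual feasibility (all lambda_i >= 0): OK
Complementary slackness (lambda_i * g_i(x) = 0 for all i): OK

Verdict: the first failing condition is primal_feasibility -> primal.

primal


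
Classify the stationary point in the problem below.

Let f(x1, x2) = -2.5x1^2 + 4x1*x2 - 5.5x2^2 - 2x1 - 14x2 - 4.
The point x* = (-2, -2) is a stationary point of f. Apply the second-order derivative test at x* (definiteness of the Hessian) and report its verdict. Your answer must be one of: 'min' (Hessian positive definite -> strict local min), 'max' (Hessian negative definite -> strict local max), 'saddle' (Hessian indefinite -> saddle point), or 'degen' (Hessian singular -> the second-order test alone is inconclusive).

Compute the Hessian H = grad^2 f:
  H = [[-5, 4], [4, -11]]
Verify stationarity: grad f(x*) = H x* + g = (0, 0).
Eigenvalues of H: -13, -3.
Both eigenvalues < 0, so H is negative definite -> x* is a strict local max.

max


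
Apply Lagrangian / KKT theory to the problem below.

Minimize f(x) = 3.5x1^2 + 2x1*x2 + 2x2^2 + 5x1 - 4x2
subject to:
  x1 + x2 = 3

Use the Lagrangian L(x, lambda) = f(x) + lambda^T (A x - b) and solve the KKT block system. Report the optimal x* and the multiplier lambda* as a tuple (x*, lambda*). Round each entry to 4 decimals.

Form the Lagrangian:
  L(x, lambda) = (1/2) x^T Q x + c^T x + lambda^T (A x - b)
Stationarity (grad_x L = 0): Q x + c + A^T lambda = 0.
Primal feasibility: A x = b.

This gives the KKT block system:
  [ Q   A^T ] [ x     ]   [-c ]
  [ A    0  ] [ lambda ] = [ b ]

Solving the linear system:
  x*      = (-0.4286, 3.4286)
  lambda* = (-8.8571)
  f(x*)   = 5.3571

x* = (-0.4286, 3.4286), lambda* = (-8.8571)


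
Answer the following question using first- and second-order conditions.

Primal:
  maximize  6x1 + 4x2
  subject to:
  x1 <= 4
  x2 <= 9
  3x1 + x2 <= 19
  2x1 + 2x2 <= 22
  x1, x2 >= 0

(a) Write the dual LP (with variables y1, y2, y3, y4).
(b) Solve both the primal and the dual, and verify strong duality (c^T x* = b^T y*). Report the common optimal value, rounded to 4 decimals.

The standard primal-dual pair for 'max c^T x s.t. A x <= b, x >= 0' is:
  Dual:  min b^T y  s.t.  A^T y >= c,  y >= 0.

So the dual LP is:
  minimize  4y1 + 9y2 + 19y3 + 22y4
  subject to:
    y1 + 3y3 + 2y4 >= 6
    y2 + y3 + 2y4 >= 4
    y1, y2, y3, y4 >= 0

Solving the primal: x* = (4, 7).
  primal value c^T x* = 52.
Solving the dual: y* = (0, 0, 1, 1.5).
  dual value b^T y* = 52.
Strong duality: c^T x* = b^T y*. Confirmed.

52


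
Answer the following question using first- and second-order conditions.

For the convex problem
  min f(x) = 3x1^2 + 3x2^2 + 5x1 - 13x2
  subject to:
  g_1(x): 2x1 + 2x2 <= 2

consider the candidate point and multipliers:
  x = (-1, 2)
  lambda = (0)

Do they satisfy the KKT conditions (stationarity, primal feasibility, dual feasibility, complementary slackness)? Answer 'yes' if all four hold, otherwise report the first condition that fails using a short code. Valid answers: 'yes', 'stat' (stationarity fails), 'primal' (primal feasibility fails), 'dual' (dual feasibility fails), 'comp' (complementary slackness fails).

Gradient of f: grad f(x) = Q x + c = (-1, -1)
Constraint values g_i(x) = a_i^T x - b_i:
  g_1((-1, 2)) = 0
Stationarity residual: grad f(x) + sum_i lambda_i a_i = (-1, -1)
  -> stationarity FAILS
Primal feasibility (all g_i <= 0): OK
Dual feasibility (all lambda_i >= 0): OK
Complementary slackness (lambda_i * g_i(x) = 0 for all i): OK

Verdict: the first failing condition is stationarity -> stat.

stat


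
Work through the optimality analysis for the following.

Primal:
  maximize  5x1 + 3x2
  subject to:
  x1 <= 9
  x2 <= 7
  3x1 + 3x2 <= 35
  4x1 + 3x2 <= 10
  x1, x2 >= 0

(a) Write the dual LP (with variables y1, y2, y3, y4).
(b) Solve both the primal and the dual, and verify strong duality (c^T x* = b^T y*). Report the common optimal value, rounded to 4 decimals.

The standard primal-dual pair for 'max c^T x s.t. A x <= b, x >= 0' is:
  Dual:  min b^T y  s.t.  A^T y >= c,  y >= 0.

So the dual LP is:
  minimize  9y1 + 7y2 + 35y3 + 10y4
  subject to:
    y1 + 3y3 + 4y4 >= 5
    y2 + 3y3 + 3y4 >= 3
    y1, y2, y3, y4 >= 0

Solving the primal: x* = (2.5, 0).
  primal value c^T x* = 12.5.
Solving the dual: y* = (0, 0, 0, 1.25).
  dual value b^T y* = 12.5.
Strong duality: c^T x* = b^T y*. Confirmed.

12.5


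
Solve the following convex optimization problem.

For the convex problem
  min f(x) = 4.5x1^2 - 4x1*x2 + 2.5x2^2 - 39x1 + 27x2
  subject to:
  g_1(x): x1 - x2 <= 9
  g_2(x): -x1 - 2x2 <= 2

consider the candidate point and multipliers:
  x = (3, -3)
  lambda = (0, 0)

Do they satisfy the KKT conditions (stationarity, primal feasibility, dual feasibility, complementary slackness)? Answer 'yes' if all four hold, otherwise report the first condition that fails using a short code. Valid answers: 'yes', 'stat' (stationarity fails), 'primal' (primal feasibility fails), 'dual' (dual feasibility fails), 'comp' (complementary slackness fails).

Gradient of f: grad f(x) = Q x + c = (0, 0)
Constraint values g_i(x) = a_i^T x - b_i:
  g_1((3, -3)) = -3
  g_2((3, -3)) = 1
Stationarity residual: grad f(x) + sum_i lambda_i a_i = (0, 0)
  -> stationarity OK
Primal feasibility (all g_i <= 0): FAILS
Dual feasibility (all lambda_i >= 0): OK
Complementary slackness (lambda_i * g_i(x) = 0 for all i): OK

Verdict: the first failing condition is primal_feasibility -> primal.

primal


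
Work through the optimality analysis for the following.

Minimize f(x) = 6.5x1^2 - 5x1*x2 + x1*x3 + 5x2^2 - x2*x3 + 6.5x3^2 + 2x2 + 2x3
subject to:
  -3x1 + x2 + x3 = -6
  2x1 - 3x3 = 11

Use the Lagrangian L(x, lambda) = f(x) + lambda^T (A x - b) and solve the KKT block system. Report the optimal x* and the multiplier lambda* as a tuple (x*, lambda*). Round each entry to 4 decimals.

Form the Lagrangian:
  L(x, lambda) = (1/2) x^T Q x + c^T x + lambda^T (A x - b)
Stationarity (grad_x L = 0): Q x + c + A^T lambda = 0.
Primal feasibility: A x = b.

This gives the KKT block system:
  [ Q   A^T ] [ x     ]   [-c ]
  [ A    0  ] [ lambda ] = [ b ]

Solving the linear system:
  x*      = (1.291, 0.679, -2.806)
  lambda* = (-5.1409, -13.0023)
  f(x*)   = 53.963

x* = (1.291, 0.679, -2.806), lambda* = (-5.1409, -13.0023)


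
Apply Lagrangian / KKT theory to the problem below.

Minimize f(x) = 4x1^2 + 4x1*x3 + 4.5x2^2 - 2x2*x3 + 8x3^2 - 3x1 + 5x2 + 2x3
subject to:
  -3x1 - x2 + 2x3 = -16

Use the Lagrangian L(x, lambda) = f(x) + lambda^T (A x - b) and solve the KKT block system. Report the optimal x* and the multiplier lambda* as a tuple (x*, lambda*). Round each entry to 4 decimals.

Form the Lagrangian:
  L(x, lambda) = (1/2) x^T Q x + c^T x + lambda^T (A x - b)
Stationarity (grad_x L = 0): Q x + c + A^T lambda = 0.
Primal feasibility: A x = b.

This gives the KKT block system:
  [ Q   A^T ] [ x     ]   [-c ]
  [ A    0  ] [ lambda ] = [ b ]

Solving the linear system:
  x*      = (4.0444, -0.2263, -2.0465)
  lambda* = (7.0566)
  f(x*)   = 47.7737

x* = (4.0444, -0.2263, -2.0465), lambda* = (7.0566)


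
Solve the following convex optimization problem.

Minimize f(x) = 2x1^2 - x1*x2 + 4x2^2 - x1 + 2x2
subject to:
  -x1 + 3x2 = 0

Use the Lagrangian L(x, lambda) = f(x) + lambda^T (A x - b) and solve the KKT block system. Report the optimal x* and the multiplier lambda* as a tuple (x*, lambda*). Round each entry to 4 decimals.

Form the Lagrangian:
  L(x, lambda) = (1/2) x^T Q x + c^T x + lambda^T (A x - b)
Stationarity (grad_x L = 0): Q x + c + A^T lambda = 0.
Primal feasibility: A x = b.

This gives the KKT block system:
  [ Q   A^T ] [ x     ]   [-c ]
  [ A    0  ] [ lambda ] = [ b ]

Solving the linear system:
  x*      = (0.0789, 0.0263)
  lambda* = (-0.7105)
  f(x*)   = -0.0132

x* = (0.0789, 0.0263), lambda* = (-0.7105)


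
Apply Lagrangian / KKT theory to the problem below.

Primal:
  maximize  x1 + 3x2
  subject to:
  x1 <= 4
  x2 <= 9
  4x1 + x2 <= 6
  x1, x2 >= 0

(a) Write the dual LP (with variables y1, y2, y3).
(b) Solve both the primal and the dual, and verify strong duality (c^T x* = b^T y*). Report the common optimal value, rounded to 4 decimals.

The standard primal-dual pair for 'max c^T x s.t. A x <= b, x >= 0' is:
  Dual:  min b^T y  s.t.  A^T y >= c,  y >= 0.

So the dual LP is:
  minimize  4y1 + 9y2 + 6y3
  subject to:
    y1 + 4y3 >= 1
    y2 + y3 >= 3
    y1, y2, y3 >= 0

Solving the primal: x* = (0, 6).
  primal value c^T x* = 18.
Solving the dual: y* = (0, 0, 3).
  dual value b^T y* = 18.
Strong duality: c^T x* = b^T y*. Confirmed.

18


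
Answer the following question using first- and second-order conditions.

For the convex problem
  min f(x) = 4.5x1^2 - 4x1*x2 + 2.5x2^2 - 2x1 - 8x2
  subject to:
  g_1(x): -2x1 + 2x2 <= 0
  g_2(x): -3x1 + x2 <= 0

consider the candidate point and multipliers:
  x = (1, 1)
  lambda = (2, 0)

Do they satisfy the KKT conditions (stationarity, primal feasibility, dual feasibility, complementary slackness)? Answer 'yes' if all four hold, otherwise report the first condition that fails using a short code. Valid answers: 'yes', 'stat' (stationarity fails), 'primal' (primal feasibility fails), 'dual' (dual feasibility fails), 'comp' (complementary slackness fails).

Gradient of f: grad f(x) = Q x + c = (3, -7)
Constraint values g_i(x) = a_i^T x - b_i:
  g_1((1, 1)) = 0
  g_2((1, 1)) = -2
Stationarity residual: grad f(x) + sum_i lambda_i a_i = (-1, -3)
  -> stationarity FAILS
Primal feasibility (all g_i <= 0): OK
Dual feasibility (all lambda_i >= 0): OK
Complementary slackness (lambda_i * g_i(x) = 0 for all i): OK

Verdict: the first failing condition is stationarity -> stat.

stat


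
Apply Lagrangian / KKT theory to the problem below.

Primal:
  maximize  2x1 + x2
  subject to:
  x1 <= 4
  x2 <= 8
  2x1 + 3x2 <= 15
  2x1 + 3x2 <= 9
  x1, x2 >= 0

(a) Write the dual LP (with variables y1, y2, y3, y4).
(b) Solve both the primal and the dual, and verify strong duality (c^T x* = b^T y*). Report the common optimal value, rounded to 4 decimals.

The standard primal-dual pair for 'max c^T x s.t. A x <= b, x >= 0' is:
  Dual:  min b^T y  s.t.  A^T y >= c,  y >= 0.

So the dual LP is:
  minimize  4y1 + 8y2 + 15y3 + 9y4
  subject to:
    y1 + 2y3 + 2y4 >= 2
    y2 + 3y3 + 3y4 >= 1
    y1, y2, y3, y4 >= 0

Solving the primal: x* = (4, 0.3333).
  primal value c^T x* = 8.3333.
Solving the dual: y* = (1.3333, 0, 0, 0.3333).
  dual value b^T y* = 8.3333.
Strong duality: c^T x* = b^T y*. Confirmed.

8.3333
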